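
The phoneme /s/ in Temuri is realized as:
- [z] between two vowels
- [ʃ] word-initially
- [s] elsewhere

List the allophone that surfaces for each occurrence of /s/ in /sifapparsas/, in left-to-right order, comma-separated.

Occurrence 1 (position 1): word-initially → [ʃ].
Occurrence 2 (position 9): no conditioning environment matches → elsewhere allophone [s].
Occurrence 3 (position 11): no conditioning environment matches → elsewhere allophone [s].

[ʃ], [s], [s]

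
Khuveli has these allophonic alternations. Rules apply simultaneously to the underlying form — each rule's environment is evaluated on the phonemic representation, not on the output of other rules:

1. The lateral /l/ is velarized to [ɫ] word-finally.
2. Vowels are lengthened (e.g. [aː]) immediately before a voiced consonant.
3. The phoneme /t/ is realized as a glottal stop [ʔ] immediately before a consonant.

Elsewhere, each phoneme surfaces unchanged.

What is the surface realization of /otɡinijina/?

[oʔɡiːniːjiːna]

/o/ (word-initial) fails the environment for rule 2, so it stays [o].
/t/ (between /o/ and /ɡ/): immediately before a consonant, so rule 3 applies → [ʔ].
/ɡ/ stays [ɡ].
/i/ (between /ɡ/ and /n/) occurs before a voiced consonant → [iː] by rule 2.
/n/ (between /i/ and /i/) is unaffected → [n].
/i/ (between /n/ and /j/): before a voiced consonant, so rule 2 applies → [iː].
/j/ (between /i/ and /i/) is unaffected → [j].
/i/ meets the environment for rule 2 (before a voiced consonant) → [iː].
/n/ (between /i/ and /a/) is unaffected → [n].
/a/ (word-final): rule 2 targets it, but not before a voiced consonant → unchanged [a].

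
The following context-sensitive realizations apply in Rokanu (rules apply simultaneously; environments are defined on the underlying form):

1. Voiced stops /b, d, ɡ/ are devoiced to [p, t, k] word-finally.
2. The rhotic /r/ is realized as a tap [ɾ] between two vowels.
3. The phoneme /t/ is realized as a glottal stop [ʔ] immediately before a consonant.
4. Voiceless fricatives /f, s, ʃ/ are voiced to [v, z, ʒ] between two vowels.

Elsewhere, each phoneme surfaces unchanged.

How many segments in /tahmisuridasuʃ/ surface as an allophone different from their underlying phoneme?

Segments that undergo a rule: /s/ → [z] (rule 4); /r/ → [ɾ] (rule 2); /s/ → [z] (rule 4).
All other segments surface unchanged.

3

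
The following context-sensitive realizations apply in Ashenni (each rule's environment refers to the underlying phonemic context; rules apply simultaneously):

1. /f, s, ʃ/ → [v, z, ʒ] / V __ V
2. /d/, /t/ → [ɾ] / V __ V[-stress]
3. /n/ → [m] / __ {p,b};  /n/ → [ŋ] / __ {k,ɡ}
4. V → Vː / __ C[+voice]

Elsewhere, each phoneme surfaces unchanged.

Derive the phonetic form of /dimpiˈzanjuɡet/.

[diːmpiːˈzaːnjuːɡet]

/d/ — word-initial; rule 2 does not apply here → [d].
Rule 4 applies to /i/ (between /d/ and /m/: before a voiced consonant) → [iː].
/m/ (between /i/ and /p/): no rule targets it → [m].
/p/ (between /m/ and /i/) is unaffected → [p].
/i/ (between /p/ and /z/) occurs before a voiced consonant → [iː] by rule 4.
/z/ (between /i/ and /a/) is unaffected → [z].
Rule 4 applies to /a/ (between /z/ and /n/: before a voiced consonant) → [aː].
/n/ (between /a/ and /j/) is in the target of rule 3 but the environment (before a labial or velar stop) is not met → [n].
/j/ (between /n/ and /u/) is unaffected → [j].
/u/ (between /j/ and /ɡ/) occurs before a voiced consonant → [uː] by rule 4.
/ɡ/ (between /u/ and /e/) is unaffected → [ɡ].
/e/ (between /ɡ/ and /t/) is in the target of rule 4 but the environment (before a voiced consonant) is not met → [e].
/t/ (word-final) fails the environment for rule 2, so it stays [t].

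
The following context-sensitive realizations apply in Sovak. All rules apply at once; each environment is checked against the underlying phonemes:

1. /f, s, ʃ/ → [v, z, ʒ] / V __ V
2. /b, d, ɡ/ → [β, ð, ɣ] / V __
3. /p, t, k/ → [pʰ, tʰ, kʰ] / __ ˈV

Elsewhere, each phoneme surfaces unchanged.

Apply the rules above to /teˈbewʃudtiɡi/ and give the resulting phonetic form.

/t/ (word-initial) fails the environment for rule 3, so it stays [t].
/e/ — not in any rule's target class → [e].
Rule 2 applies to /b/ (between /e/ and /e/: immediately after a vowel) → [β].
/e/ (between /b/ and /w/): no rule targets it → [e].
/w/ — not in any rule's target class → [w].
/ʃ/ — between /w/ and /u/; rule 1 does not apply here → [ʃ].
/u/ (between /ʃ/ and /d/): no rule targets it → [u].
Rule 2 applies to /d/ (between /u/ and /t/: immediately after a vowel) → [ð].
/t/ (between /d/ and /i/) is in the target of rule 3 but the environment (immediately before a stressed vowel) is not met → [t].
/i/ (between /t/ and /ɡ/) is unaffected → [i].
/ɡ/ — between /i/ and /i/, immediately after a vowel — surfaces as [ɣ] (rule 2).
/i/ (word-final) is unaffected → [i].

[teˈβewʃuðtiɣi]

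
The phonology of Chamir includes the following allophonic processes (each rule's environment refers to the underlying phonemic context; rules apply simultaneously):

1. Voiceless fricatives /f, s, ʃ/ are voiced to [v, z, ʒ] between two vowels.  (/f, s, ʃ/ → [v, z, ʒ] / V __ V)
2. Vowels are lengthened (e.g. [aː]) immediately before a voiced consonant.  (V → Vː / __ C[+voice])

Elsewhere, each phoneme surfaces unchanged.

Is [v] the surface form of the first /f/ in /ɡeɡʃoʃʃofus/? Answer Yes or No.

/f/ meets the environment for rule 1 (between two vowels) → [v].
The actual realization is [v], which matches [v].

Yes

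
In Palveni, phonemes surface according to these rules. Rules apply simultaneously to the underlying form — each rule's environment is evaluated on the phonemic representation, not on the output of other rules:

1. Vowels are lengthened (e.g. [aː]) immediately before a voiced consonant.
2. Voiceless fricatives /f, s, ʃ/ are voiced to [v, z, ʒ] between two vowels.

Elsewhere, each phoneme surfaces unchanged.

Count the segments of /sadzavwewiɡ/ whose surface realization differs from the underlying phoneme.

Segments that undergo a rule: /a/ → [aː] (rule 1); /a/ → [aː] (rule 1); /e/ → [eː] (rule 1); /i/ → [iː] (rule 1).
All other segments surface unchanged.

4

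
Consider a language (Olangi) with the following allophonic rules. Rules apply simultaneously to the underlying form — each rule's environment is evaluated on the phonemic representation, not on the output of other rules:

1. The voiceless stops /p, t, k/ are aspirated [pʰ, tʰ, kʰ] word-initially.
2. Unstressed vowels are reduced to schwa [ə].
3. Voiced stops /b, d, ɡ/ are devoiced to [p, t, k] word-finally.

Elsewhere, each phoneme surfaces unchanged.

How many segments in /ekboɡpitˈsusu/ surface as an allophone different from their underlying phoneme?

4

Segments that undergo a rule: /e/ → [ə] (rule 2); /o/ → [ə] (rule 2); /i/ → [ə] (rule 2); /u/ → [ə] (rule 2).
All other segments surface unchanged.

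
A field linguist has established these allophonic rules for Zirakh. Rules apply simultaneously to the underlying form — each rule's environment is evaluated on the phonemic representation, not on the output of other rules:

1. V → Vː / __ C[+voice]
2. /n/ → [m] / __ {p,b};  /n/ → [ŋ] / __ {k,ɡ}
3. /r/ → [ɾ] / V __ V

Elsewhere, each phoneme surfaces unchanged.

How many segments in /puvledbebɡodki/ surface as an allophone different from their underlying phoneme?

Segments that undergo a rule: /u/ → [uː] (rule 1); /e/ → [eː] (rule 1); /e/ → [eː] (rule 1); /o/ → [oː] (rule 1).
All other segments surface unchanged.

4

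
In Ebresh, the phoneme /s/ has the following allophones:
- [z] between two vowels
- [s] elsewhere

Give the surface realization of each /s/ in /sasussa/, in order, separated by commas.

[s], [z], [s], [s]

Occurrence 1 (position 1): no conditioning environment matches → elsewhere allophone [s].
Occurrence 2 (position 3): between two vowels → [z].
Occurrence 3 (position 5): no conditioning environment matches → elsewhere allophone [s].
Occurrence 4 (position 6): no conditioning environment matches → elsewhere allophone [s].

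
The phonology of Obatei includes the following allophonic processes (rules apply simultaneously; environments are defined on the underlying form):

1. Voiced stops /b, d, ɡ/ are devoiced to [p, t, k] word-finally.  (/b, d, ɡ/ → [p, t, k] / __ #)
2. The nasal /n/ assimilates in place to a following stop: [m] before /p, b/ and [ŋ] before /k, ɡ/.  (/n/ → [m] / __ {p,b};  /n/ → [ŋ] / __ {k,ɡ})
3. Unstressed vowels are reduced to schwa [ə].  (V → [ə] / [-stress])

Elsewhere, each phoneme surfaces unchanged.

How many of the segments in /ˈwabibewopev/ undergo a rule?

Segments that undergo a rule: /i/ → [ə] (rule 3); /e/ → [ə] (rule 3); /o/ → [ə] (rule 3); /e/ → [ə] (rule 3).
All other segments surface unchanged.

4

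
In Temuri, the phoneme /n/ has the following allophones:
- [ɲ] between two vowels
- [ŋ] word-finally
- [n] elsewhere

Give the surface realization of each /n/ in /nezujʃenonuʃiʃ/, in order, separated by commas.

Occurrence 1 (position 1): no conditioning environment matches → elsewhere allophone [n].
Occurrence 2 (position 8): between two vowels → [ɲ].
Occurrence 3 (position 10): between two vowels → [ɲ].

[n], [ɲ], [ɲ]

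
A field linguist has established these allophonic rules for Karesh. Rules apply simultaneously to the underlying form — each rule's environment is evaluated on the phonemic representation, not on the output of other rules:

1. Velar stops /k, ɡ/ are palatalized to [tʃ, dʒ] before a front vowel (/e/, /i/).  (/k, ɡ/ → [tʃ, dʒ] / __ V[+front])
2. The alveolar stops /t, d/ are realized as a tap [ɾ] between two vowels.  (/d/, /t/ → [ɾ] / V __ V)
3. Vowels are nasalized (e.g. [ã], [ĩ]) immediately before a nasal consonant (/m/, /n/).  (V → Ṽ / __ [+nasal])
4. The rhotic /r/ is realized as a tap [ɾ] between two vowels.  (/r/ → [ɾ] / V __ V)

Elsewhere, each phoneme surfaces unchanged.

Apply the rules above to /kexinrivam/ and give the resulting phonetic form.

Rule 1 applies to /k/ (word-initial: before a front vowel) → [tʃ].
/e/ (between /k/ and /x/): rule 3 targets it, but not before a nasal consonant → unchanged [e].
Rule 3 applies to /i/ (between /x/ and /n/: before a nasal consonant) → [ĩ].
/r/ — between /n/ and /i/; rule 4 does not apply here → [r].
/i/ (between /r/ and /v/) fails the environment for rule 3, so it stays [i].
/a/ (between /v/ and /m/) occurs before a nasal consonant → [ã] by rule 3.

[tʃexĩnrivãm]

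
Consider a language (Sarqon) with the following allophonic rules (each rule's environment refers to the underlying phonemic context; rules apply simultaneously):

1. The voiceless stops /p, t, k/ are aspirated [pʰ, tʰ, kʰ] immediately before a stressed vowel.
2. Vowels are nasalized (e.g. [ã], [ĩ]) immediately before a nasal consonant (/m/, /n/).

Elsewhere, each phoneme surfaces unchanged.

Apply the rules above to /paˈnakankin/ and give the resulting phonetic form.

/p/ (word-initial): rule 1 targets it, but not immediately before a stressed vowel → unchanged [p].
/a/ (between /p/ and /n/) occurs before a nasal consonant → [ã] by rule 2.
/a/ (between /n/ and /k/): rule 2 targets it, but not before a nasal consonant → unchanged [a].
/k/ (between /a/ and /a/) fails the environment for rule 1, so it stays [k].
/a/ (between /k/ and /n/) occurs before a nasal consonant → [ã] by rule 2.
/k/ (between /n/ and /i/): rule 1 targets it, but not immediately before a stressed vowel → unchanged [k].
/i/ (between /k/ and /n/): before a nasal consonant, so rule 2 applies → [ĩ].

[pãˈnakãnkĩn]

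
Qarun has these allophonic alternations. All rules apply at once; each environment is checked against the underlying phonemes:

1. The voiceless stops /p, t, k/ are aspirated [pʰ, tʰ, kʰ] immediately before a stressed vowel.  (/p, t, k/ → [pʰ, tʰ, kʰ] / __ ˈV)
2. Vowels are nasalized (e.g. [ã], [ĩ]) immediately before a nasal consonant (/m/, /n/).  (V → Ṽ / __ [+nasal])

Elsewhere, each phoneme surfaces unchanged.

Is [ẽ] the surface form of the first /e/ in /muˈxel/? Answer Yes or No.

No

/e/ (between /x/ and /l/) fails the environment for rule 2, so it stays [e].
The actual realization is [e], not [ẽ].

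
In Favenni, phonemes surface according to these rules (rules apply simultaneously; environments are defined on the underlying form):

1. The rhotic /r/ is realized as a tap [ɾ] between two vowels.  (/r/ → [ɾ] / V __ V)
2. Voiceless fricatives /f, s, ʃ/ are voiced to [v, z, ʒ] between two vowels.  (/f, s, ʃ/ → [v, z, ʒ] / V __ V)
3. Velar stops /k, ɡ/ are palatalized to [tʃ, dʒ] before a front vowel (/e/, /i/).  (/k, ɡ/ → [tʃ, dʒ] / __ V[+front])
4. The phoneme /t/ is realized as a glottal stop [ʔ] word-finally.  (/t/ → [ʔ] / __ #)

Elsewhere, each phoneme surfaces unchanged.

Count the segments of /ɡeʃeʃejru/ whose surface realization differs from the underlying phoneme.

3

Segments that undergo a rule: /ɡ/ → [dʒ] (rule 3); /ʃ/ → [ʒ] (rule 2); /ʃ/ → [ʒ] (rule 2).
All other segments surface unchanged.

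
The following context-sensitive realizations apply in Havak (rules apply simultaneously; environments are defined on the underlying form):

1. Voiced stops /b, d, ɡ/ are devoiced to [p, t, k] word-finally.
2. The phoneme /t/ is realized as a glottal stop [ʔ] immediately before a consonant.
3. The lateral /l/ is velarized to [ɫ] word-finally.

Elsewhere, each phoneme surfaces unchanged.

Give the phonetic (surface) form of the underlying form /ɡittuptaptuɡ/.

/ɡ/ (word-initial) is in the target of rule 1 but the environment (word-finally) is not met → [ɡ].
/i/ — not in any rule's target class → [i].
/t/ (between /i/ and /t/): immediately before a consonant, so rule 2 applies → [ʔ].
/t/ — between /t/ and /u/; rule 2 does not apply here → [t].
/u/ stays [u].
/p/ (between /u/ and /t/) is unaffected → [p].
/t/ (between /p/ and /a/) fails the environment for rule 2, so it stays [t].
/a/ — not in any rule's target class → [a].
/p/ stays [p].
/t/ (between /p/ and /u/): rule 2 targets it, but not immediately before a consonant → unchanged [t].
/u/ — not in any rule's target class → [u].
/ɡ/ — word-final, word-finally — surfaces as [k] (rule 1).

[ɡiʔtuptaptuk]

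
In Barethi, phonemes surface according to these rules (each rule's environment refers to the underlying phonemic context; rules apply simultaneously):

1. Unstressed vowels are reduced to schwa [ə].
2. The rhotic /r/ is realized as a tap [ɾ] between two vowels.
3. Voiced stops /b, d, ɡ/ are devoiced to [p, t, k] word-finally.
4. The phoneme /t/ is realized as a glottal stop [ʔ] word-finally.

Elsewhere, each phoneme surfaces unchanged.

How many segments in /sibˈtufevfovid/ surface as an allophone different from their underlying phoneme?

5

Segments that undergo a rule: /i/ → [ə] (rule 1); /e/ → [ə] (rule 1); /o/ → [ə] (rule 1); /i/ → [ə] (rule 1); /d/ → [t] (rule 3).
All other segments surface unchanged.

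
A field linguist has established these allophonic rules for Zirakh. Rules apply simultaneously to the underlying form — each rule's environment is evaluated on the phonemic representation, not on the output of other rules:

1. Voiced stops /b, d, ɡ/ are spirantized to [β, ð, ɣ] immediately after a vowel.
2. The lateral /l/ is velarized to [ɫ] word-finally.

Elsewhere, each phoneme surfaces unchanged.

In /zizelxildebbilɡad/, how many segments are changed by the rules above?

2

Segments that undergo a rule: /b/ → [β] (rule 1); /d/ → [ð] (rule 1).
All other segments surface unchanged.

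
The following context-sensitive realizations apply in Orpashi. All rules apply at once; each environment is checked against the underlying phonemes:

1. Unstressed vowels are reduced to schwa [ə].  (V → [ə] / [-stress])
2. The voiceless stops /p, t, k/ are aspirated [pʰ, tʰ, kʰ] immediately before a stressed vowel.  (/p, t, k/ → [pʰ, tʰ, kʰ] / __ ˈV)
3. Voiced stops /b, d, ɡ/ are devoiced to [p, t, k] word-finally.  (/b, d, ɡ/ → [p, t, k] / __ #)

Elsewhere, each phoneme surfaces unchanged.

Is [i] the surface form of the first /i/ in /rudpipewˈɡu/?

No

/i/ (between /p/ and /p/): in an unstressed syllable, so rule 1 applies → [ə].
The actual realization is [ə], not [i].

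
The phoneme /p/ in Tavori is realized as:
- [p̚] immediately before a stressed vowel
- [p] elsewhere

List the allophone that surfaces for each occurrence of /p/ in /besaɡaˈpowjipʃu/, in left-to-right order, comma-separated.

Occurrence 1 (position 7): immediately before a stressed vowel → [p̚].
Occurrence 2 (position 12): no conditioning environment matches → elsewhere allophone [p].

[p̚], [p]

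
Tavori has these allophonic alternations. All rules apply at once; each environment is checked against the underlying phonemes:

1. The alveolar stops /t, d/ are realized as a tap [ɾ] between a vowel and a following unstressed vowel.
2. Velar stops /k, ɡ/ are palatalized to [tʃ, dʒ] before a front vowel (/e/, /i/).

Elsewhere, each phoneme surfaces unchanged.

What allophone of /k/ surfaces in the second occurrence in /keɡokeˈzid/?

[tʃ]

/k/ meets the environment for rule 2 (before a front vowel) → [tʃ].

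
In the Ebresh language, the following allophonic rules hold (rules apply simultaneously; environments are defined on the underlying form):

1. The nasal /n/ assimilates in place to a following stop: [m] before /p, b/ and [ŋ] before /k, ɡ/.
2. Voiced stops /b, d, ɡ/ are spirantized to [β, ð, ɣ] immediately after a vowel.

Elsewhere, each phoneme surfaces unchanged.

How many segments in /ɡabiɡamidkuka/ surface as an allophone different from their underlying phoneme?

Segments that undergo a rule: /b/ → [β] (rule 2); /ɡ/ → [ɣ] (rule 2); /d/ → [ð] (rule 2).
All other segments surface unchanged.

3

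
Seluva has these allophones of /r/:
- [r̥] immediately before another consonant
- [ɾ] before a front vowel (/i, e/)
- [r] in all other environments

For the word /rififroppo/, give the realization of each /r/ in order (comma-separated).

[ɾ], [r]

Occurrence 1 (position 1): before a front vowel (/i, e/) → [ɾ].
Occurrence 2 (position 6): no conditioning environment matches → elsewhere allophone [r].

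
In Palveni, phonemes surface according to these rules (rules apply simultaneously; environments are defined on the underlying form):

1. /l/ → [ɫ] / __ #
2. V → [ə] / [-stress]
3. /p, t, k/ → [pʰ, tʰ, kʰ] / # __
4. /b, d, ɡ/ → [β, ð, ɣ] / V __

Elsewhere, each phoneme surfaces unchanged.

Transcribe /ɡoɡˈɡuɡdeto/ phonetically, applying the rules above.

/ɡ/ (word-initial) fails the environment for rule 4, so it stays [ɡ].
/o/ — between /ɡ/ and /ɡ/, in an unstressed syllable — surfaces as [ə] (rule 2).
/ɡ/ (between /o/ and /ɡ/): immediately after a vowel, so rule 4 applies → [ɣ].
/ɡ/ (between /ɡ/ and /u/) fails the environment for rule 4, so it stays [ɡ].
/u/ (between /ɡ/ and /ɡ/) fails the environment for rule 2, so it stays [u].
Rule 4 applies to /ɡ/ (between /u/ and /d/: immediately after a vowel) → [ɣ].
/d/ (between /ɡ/ and /e/) is in the target of rule 4 but the environment (immediately after a vowel) is not met → [d].
/e/ (between /d/ and /t/) occurs in an unstressed syllable → [ə] by rule 2.
/t/ (between /e/ and /o/): rule 3 targets it, but not word-initially → unchanged [t].
/o/ (word-final): in an unstressed syllable, so rule 2 applies → [ə].

[ɡəɣˈɡuɣdətə]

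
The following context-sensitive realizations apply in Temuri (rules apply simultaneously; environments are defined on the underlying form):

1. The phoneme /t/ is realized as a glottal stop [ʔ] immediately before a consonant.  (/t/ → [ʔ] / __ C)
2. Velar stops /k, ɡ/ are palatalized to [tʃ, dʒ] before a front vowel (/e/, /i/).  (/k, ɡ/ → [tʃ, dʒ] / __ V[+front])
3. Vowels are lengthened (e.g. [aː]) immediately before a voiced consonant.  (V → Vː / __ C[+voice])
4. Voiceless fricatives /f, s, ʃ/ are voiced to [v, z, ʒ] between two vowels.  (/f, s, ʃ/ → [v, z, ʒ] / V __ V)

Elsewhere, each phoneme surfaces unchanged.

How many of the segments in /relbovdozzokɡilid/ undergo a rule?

Segments that undergo a rule: /e/ → [eː] (rule 3); /o/ → [oː] (rule 3); /o/ → [oː] (rule 3); /ɡ/ → [dʒ] (rule 2); /i/ → [iː] (rule 3); /i/ → [iː] (rule 3).
All other segments surface unchanged.

6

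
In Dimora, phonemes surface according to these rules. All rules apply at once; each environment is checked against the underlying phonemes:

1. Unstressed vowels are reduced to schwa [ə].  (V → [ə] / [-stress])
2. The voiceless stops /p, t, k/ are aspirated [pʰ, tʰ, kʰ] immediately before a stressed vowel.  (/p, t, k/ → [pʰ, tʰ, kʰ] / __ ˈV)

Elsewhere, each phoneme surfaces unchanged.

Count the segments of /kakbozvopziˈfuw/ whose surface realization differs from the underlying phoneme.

4

Segments that undergo a rule: /a/ → [ə] (rule 1); /o/ → [ə] (rule 1); /o/ → [ə] (rule 1); /i/ → [ə] (rule 1).
All other segments surface unchanged.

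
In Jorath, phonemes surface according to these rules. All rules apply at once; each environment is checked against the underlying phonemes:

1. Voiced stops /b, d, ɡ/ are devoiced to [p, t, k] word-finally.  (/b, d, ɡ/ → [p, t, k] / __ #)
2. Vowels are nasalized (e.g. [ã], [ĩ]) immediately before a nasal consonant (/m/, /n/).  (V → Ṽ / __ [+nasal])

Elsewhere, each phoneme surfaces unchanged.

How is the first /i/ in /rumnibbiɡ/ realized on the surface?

/i/ (between /n/ and /b/) fails the environment for rule 2, so it stays [i].

[i]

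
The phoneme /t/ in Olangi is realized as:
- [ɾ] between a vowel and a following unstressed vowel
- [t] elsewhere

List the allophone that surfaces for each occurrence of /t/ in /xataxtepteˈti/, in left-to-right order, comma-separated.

Occurrence 1 (position 3): between a vowel and a following unstressed vowel → [ɾ].
Occurrence 2 (position 6): no conditioning environment matches → elsewhere allophone [t].
Occurrence 3 (position 9): no conditioning environment matches → elsewhere allophone [t].
Occurrence 4 (position 11): no conditioning environment matches → elsewhere allophone [t].

[ɾ], [t], [t], [t]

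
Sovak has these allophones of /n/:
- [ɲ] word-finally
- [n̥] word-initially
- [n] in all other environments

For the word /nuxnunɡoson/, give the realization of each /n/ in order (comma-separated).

[n̥], [n], [n], [ɲ]

Occurrence 1 (position 1): word-initially → [n̥].
Occurrence 2 (position 4): no conditioning environment matches → elsewhere allophone [n].
Occurrence 3 (position 6): no conditioning environment matches → elsewhere allophone [n].
Occurrence 4 (position 11): word-finally → [ɲ].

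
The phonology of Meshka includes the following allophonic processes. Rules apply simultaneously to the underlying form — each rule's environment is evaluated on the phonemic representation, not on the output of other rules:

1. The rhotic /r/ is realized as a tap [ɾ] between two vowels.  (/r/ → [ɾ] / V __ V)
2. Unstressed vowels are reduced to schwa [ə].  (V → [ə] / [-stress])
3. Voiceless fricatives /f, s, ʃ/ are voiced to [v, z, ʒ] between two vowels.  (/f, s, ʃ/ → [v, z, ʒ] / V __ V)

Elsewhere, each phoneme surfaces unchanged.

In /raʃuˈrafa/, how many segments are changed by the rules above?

6

Segments that undergo a rule: /a/ → [ə] (rule 2); /ʃ/ → [ʒ] (rule 3); /u/ → [ə] (rule 2); /r/ → [ɾ] (rule 1); /f/ → [v] (rule 3); /a/ → [ə] (rule 2).
All other segments surface unchanged.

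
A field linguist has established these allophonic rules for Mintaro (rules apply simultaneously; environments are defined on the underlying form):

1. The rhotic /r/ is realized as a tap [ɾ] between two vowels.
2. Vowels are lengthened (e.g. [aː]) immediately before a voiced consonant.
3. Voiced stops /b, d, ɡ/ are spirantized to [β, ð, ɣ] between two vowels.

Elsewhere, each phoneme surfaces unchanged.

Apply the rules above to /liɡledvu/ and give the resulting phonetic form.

Rule 2 applies to /i/ (between /l/ and /ɡ/: before a voiced consonant) → [iː].
/ɡ/ — between /i/ and /l/; rule 3 does not apply here → [ɡ].
Rule 2 applies to /e/ (between /l/ and /d/: before a voiced consonant) → [eː].
/d/ (between /e/ and /v/) fails the environment for rule 3, so it stays [d].
/u/ (word-final) fails the environment for rule 2, so it stays [u].

[liːɡleːdvu]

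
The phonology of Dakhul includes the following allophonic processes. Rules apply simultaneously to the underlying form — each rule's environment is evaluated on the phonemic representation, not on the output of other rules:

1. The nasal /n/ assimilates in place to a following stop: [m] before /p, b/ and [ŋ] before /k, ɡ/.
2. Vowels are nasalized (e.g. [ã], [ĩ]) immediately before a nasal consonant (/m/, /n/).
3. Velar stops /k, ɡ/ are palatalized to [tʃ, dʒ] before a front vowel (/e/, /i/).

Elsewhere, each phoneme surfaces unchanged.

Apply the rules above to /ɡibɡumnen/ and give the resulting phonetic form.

[dʒibɡũmnẽn]

/ɡ/ (word-initial) occurs before a front vowel → [dʒ] by rule 3.
/i/ — between /ɡ/ and /b/; rule 2 does not apply here → [i].
/ɡ/ (between /b/ and /u/) is in the target of rule 3 but the environment (before a front vowel) is not met → [ɡ].
/u/ (between /ɡ/ and /m/) occurs before a nasal consonant → [ũ] by rule 2.
/n/ (between /m/ and /e/): rule 1 targets it, but not before a labial or velar stop → unchanged [n].
/e/ meets the environment for rule 2 (before a nasal consonant) → [ẽ].
/n/ (word-final) is in the target of rule 1 but the environment (before a labial or velar stop) is not met → [n].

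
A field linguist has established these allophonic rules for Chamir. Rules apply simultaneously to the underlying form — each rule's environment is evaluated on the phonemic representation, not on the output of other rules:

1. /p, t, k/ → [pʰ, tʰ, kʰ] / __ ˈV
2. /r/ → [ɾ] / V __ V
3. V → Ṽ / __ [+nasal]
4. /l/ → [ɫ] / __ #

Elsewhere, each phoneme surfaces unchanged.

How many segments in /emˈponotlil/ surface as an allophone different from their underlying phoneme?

4

Segments that undergo a rule: /e/ → [ẽ] (rule 3); /p/ → [pʰ] (rule 1); /o/ → [õ] (rule 3); /l/ → [ɫ] (rule 4).
All other segments surface unchanged.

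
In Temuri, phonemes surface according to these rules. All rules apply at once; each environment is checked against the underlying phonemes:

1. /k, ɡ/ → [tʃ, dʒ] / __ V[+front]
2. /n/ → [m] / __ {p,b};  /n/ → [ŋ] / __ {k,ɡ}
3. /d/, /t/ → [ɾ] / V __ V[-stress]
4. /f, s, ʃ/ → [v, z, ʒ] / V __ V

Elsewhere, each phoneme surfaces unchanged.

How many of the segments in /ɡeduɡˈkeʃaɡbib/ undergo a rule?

4

Segments that undergo a rule: /ɡ/ → [dʒ] (rule 1); /d/ → [ɾ] (rule 3); /k/ → [tʃ] (rule 1); /ʃ/ → [ʒ] (rule 4).
All other segments surface unchanged.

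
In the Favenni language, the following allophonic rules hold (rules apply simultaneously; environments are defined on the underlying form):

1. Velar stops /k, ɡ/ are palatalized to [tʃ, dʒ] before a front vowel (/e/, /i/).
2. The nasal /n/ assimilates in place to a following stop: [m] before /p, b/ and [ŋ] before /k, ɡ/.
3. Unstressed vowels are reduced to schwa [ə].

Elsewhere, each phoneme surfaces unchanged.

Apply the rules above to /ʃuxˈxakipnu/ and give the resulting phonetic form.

/ʃ/ — not in any rule's target class → [ʃ].
Rule 3 applies to /u/ (between /ʃ/ and /x/: in an unstressed syllable) → [ə].
/x/ (between /u/ and /x/) is unaffected → [x].
/x/ (between /x/ and /a/) is unaffected → [x].
/a/ (between /x/ and /k/) is in the target of rule 3 but the environment (in an unstressed syllable) is not met → [a].
/k/ (between /a/ and /i/): before a front vowel, so rule 1 applies → [tʃ].
/i/ (between /k/ and /p/) occurs in an unstressed syllable → [ə] by rule 3.
/p/ stays [p].
/n/ — between /p/ and /u/; rule 2 does not apply here → [n].
/u/ (word-final) occurs in an unstressed syllable → [ə] by rule 3.

[ʃəxˈxatʃəpnə]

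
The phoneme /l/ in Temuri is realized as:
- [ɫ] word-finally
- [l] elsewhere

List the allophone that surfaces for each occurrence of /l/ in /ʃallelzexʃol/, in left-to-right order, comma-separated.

Occurrence 1 (position 3): no conditioning environment matches → elsewhere allophone [l].
Occurrence 2 (position 4): no conditioning environment matches → elsewhere allophone [l].
Occurrence 3 (position 6): no conditioning environment matches → elsewhere allophone [l].
Occurrence 4 (position 12): word-finally → [ɫ].

[l], [l], [l], [ɫ]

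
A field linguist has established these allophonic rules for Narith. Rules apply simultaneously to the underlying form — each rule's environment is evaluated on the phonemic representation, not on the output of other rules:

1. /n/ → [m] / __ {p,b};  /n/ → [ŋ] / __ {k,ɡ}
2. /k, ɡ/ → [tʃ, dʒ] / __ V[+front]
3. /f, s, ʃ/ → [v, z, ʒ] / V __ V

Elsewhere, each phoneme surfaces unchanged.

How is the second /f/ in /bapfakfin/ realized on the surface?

[f]

/f/ (between /k/ and /i/): rule 3 targets it, but not between two vowels → unchanged [f].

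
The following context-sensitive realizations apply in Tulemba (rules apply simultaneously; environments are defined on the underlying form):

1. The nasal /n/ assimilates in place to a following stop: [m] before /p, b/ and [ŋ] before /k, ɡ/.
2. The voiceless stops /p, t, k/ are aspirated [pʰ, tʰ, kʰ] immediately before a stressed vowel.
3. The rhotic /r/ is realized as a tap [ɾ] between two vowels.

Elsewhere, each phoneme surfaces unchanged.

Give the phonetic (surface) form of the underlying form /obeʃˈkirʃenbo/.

/k/ — between /ʃ/ and /i/, immediately before a stressed vowel — surfaces as [kʰ] (rule 2).
/r/ (between /i/ and /ʃ/) is in the target of rule 3 but the environment (between two vowels) is not met → [r].
/n/ — between /e/ and /b/, before a labial or velar stop — surfaces as [m] (rule 1).

[obeʃˈkʰirʃembo]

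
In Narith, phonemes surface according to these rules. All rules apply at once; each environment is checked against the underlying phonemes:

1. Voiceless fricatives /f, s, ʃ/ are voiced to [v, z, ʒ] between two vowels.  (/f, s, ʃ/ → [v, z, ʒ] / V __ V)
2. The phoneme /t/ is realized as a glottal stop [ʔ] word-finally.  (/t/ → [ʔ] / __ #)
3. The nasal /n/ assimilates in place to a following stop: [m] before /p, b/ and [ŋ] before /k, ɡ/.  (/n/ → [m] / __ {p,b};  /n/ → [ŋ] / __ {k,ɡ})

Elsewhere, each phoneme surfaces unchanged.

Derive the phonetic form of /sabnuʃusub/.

/s/ (word-initial): rule 1 targets it, but not between two vowels → unchanged [s].
/a/ — not in any rule's target class → [a].
/b/ (between /a/ and /n/) is unaffected → [b].
/n/ (between /b/ and /u/) is in the target of rule 3 but the environment (before a labial or velar stop) is not met → [n].
/u/ (between /n/ and /ʃ/): no rule targets it → [u].
/ʃ/ (between /u/ and /u/) occurs between two vowels → [ʒ] by rule 1.
/u/ (between /ʃ/ and /s/) is unaffected → [u].
/s/ (between /u/ and /u/) occurs between two vowels → [z] by rule 1.
/u/ (between /s/ and /b/): no rule targets it → [u].
/b/ stays [b].

[sabnuʒuzub]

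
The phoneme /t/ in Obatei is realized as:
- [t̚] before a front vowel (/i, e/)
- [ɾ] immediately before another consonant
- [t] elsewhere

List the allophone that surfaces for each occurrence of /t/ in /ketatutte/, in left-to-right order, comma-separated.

[t], [t], [ɾ], [t̚]

Occurrence 1 (position 3): no conditioning environment matches → elsewhere allophone [t].
Occurrence 2 (position 5): no conditioning environment matches → elsewhere allophone [t].
Occurrence 3 (position 7): immediately before another consonant → [ɾ].
Occurrence 4 (position 8): before a front vowel (/i, e/) → [t̚].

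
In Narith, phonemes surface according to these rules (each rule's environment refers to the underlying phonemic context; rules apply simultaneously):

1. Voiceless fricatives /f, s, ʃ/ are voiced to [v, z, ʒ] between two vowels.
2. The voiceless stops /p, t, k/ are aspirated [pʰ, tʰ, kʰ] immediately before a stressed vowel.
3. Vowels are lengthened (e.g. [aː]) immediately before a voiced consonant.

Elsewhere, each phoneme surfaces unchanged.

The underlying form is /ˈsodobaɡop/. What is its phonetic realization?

[ˈsoːdoːbaːɡop]

/s/ — word-initial; rule 1 does not apply here → [s].
/o/ (between /s/ and /d/): before a voiced consonant, so rule 3 applies → [oː].
/d/ stays [d].
/o/ — between /d/ and /b/, before a voiced consonant — surfaces as [oː] (rule 3).
/b/ (between /o/ and /a/): no rule targets it → [b].
/a/ — between /b/ and /ɡ/, before a voiced consonant — surfaces as [aː] (rule 3).
/ɡ/ (between /a/ and /o/): no rule targets it → [ɡ].
/o/ — between /ɡ/ and /p/; rule 3 does not apply here → [o].
/p/ (word-final) is in the target of rule 2 but the environment (immediately before a stressed vowel) is not met → [p].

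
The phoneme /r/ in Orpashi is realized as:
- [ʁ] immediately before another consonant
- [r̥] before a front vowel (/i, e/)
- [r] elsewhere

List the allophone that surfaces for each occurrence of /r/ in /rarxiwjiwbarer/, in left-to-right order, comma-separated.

[r], [ʁ], [r̥], [r]

Occurrence 1 (position 1): no conditioning environment matches → elsewhere allophone [r].
Occurrence 2 (position 3): immediately before another consonant → [ʁ].
Occurrence 3 (position 12): before a front vowel (/i, e/) → [r̥].
Occurrence 4 (position 14): no conditioning environment matches → elsewhere allophone [r].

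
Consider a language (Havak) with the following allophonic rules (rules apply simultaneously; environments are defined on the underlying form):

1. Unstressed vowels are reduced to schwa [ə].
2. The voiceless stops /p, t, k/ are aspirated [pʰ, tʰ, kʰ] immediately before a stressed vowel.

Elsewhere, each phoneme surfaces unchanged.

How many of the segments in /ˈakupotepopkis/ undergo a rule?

5

Segments that undergo a rule: /u/ → [ə] (rule 1); /o/ → [ə] (rule 1); /e/ → [ə] (rule 1); /o/ → [ə] (rule 1); /i/ → [ə] (rule 1).
All other segments surface unchanged.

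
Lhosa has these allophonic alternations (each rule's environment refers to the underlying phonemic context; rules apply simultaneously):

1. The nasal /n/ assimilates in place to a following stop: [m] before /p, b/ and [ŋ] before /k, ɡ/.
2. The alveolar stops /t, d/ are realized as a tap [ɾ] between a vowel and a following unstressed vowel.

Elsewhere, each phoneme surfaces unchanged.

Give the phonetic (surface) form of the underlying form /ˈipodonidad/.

/i/ (word-initial) is unaffected → [i].
/p/ (between /i/ and /o/) is unaffected → [p].
/o/ (between /p/ and /d/) is unaffected → [o].
/d/ (between /o/ and /o/): between a vowel and a following unstressed vowel, so rule 2 applies → [ɾ].
/o/ stays [o].
/n/ (between /o/ and /i/): rule 1 targets it, but not before a labial or velar stop → unchanged [n].
/i/ — not in any rule's target class → [i].
/d/ (between /i/ and /a/): between a vowel and a following unstressed vowel, so rule 2 applies → [ɾ].
/a/ (between /d/ and /d/): no rule targets it → [a].
/d/ — word-final; rule 2 does not apply here → [d].

[ˈipoɾoniɾad]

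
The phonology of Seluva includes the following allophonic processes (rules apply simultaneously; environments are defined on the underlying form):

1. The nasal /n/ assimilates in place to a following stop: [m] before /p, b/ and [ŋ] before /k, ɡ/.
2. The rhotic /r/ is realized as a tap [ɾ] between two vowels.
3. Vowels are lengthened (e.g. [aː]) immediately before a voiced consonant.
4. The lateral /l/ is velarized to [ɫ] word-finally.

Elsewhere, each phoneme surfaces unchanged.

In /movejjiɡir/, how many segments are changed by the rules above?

4

Segments that undergo a rule: /o/ → [oː] (rule 3); /e/ → [eː] (rule 3); /i/ → [iː] (rule 3); /i/ → [iː] (rule 3).
All other segments surface unchanged.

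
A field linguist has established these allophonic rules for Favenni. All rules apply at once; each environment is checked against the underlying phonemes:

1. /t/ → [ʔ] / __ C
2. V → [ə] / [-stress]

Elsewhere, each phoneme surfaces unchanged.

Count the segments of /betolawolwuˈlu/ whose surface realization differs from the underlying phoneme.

Segments that undergo a rule: /e/ → [ə] (rule 2); /o/ → [ə] (rule 2); /a/ → [ə] (rule 2); /o/ → [ə] (rule 2); /u/ → [ə] (rule 2).
All other segments surface unchanged.

5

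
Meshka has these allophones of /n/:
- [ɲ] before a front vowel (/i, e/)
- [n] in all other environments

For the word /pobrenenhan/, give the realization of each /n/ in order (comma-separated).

[ɲ], [n], [n]

Occurrence 1 (position 6): before a front vowel (/i, e/) → [ɲ].
Occurrence 2 (position 8): no conditioning environment matches → elsewhere allophone [n].
Occurrence 3 (position 11): no conditioning environment matches → elsewhere allophone [n].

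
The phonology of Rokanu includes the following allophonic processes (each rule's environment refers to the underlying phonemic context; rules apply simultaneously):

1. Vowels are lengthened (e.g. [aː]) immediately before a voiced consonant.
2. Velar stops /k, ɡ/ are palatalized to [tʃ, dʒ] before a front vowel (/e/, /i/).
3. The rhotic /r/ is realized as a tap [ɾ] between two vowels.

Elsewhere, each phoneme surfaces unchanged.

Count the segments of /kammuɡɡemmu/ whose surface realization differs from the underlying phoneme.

4

Segments that undergo a rule: /a/ → [aː] (rule 1); /u/ → [uː] (rule 1); /ɡ/ → [dʒ] (rule 2); /e/ → [eː] (rule 1).
All other segments surface unchanged.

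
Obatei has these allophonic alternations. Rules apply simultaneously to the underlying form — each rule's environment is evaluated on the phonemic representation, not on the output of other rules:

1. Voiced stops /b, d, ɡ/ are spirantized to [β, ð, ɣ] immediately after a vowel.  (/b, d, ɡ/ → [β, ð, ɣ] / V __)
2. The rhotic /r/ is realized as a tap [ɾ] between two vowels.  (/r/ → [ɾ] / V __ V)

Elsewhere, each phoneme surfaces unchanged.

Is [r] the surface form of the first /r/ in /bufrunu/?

/r/ (between /f/ and /u/) fails the environment for rule 2, so it stays [r].
The actual realization is [r], which matches [r].

Yes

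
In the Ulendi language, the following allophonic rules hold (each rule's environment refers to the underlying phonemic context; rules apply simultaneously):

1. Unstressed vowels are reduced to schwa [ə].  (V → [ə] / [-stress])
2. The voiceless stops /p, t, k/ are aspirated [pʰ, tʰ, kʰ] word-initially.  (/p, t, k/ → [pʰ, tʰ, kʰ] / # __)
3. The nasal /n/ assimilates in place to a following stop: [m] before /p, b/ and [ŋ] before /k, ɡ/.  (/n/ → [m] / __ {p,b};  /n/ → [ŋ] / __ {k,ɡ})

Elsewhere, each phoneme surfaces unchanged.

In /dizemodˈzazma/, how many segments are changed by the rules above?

4

Segments that undergo a rule: /i/ → [ə] (rule 1); /e/ → [ə] (rule 1); /o/ → [ə] (rule 1); /a/ → [ə] (rule 1).
All other segments surface unchanged.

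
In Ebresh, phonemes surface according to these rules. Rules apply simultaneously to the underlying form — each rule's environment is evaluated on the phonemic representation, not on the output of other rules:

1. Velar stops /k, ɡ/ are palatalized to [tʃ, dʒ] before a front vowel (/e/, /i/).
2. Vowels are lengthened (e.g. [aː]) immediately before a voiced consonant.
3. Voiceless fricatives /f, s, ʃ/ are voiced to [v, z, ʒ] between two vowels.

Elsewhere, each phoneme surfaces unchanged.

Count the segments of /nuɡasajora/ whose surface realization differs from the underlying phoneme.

4

Segments that undergo a rule: /u/ → [uː] (rule 2); /s/ → [z] (rule 3); /a/ → [aː] (rule 2); /o/ → [oː] (rule 2).
All other segments surface unchanged.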